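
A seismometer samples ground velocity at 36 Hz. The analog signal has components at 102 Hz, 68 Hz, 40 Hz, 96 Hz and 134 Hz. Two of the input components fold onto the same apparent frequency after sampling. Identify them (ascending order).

40 Hz, 68 Hz

fs/2 = 18 Hz.
102 Hz mod fs = 30 Hz.
30 Hz > fs/2 = 18 Hz, folds to fs − 30 Hz = 6 Hz.
68 Hz mod fs = 32 Hz.
32 Hz > fs/2 = 18 Hz, folds to fs − 32 Hz = 4 Hz.
40 Hz mod fs = 4 Hz.
4 Hz ≤ fs/2 = 18 Hz, appears at 4 Hz.
96 Hz mod fs = 24 Hz.
24 Hz > fs/2 = 18 Hz, folds to fs − 24 Hz = 12 Hz.
134 Hz mod fs = 26 Hz.
26 Hz > fs/2 = 18 Hz, folds to fs − 26 Hz = 10 Hz.
40 Hz and 68 Hz both map to 4 Hz.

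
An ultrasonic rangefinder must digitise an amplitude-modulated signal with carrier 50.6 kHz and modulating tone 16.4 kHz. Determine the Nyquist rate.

134 kHz

AM sidebands sit at fc ± fm = 34.2 kHz and 67 kHz.
Highest-frequency component: 67 kHz.
Nyquist rate = 2 × 67 kHz = 134 kHz.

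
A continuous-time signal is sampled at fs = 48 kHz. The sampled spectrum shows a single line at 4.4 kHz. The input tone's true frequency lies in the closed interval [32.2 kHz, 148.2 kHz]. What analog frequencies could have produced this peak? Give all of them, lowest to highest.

43.6 kHz, 52.4 kHz, 91.6 kHz, 100.4 kHz, 139.6 kHz

Frequencies that alias to 4.4 kHz are k·fs ± 4.4 kHz for integer k ≥ 0.
k=0: 4.4 kHz.
k=1: 43.6 kHz, 52.4 kHz.
k=2: 91.6 kHz, 100.4 kHz.
k=3: 139.6 kHz, 148.4 kHz.
k=4: 187.6 kHz, 196.4 kHz.
Within [32.2 kHz, 148.2 kHz]: 43.6 kHz, 52.4 kHz, 91.6 kHz, 100.4 kHz, 139.6 kHz.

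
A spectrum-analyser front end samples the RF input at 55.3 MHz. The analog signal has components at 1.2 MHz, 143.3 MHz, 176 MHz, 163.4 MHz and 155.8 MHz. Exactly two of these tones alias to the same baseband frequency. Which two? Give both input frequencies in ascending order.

fs/2 = 27.65 MHz.
1.2 MHz ≤ fs/2 = 27.65 MHz, passes unchanged.
143.3 MHz mod fs = 32.7 MHz.
32.7 MHz > fs/2 = 27.65 MHz, folds to fs − 32.7 MHz = 22.6 MHz.
176 MHz mod fs = 10.1 MHz.
10.1 MHz ≤ fs/2 = 27.65 MHz, appears at 10.1 MHz.
163.4 MHz mod fs = 52.8 MHz.
52.8 MHz > fs/2 = 27.65 MHz, folds to fs − 52.8 MHz = 2.5 MHz.
155.8 MHz mod fs = 45.2 MHz.
45.2 MHz > fs/2 = 27.65 MHz, folds to fs − 45.2 MHz = 10.1 MHz.
155.8 MHz and 176 MHz both map to 10.1 MHz.

155.8 MHz, 176 MHz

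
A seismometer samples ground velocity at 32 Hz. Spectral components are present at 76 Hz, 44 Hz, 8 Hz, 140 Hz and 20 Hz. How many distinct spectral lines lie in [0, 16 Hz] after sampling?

fs/2 = 16 Hz.
76 Hz mod fs = 12 Hz.
12 Hz ≤ fs/2 = 16 Hz, appears at 12 Hz.
44 Hz mod fs = 12 Hz.
12 Hz ≤ fs/2 = 16 Hz, appears at 12 Hz.
8 Hz ≤ fs/2 = 16 Hz, passes unchanged.
140 Hz mod fs = 12 Hz.
12 Hz ≤ fs/2 = 16 Hz, appears at 12 Hz.
20 Hz > fs/2 = 16 Hz, folds to fs − 20 Hz = 12 Hz.
Distinct values: {8 Hz, 12 Hz} → 2.

2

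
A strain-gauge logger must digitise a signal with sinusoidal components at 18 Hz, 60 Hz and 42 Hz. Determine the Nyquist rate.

Highest-frequency component: 60 Hz.
Nyquist rate = 2 × 60 Hz = 120 Hz.

120 Hz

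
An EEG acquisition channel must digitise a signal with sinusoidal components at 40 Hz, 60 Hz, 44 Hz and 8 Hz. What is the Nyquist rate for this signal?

120 Hz

Highest-frequency component: 60 Hz.
Nyquist rate = 2 × 60 Hz = 120 Hz.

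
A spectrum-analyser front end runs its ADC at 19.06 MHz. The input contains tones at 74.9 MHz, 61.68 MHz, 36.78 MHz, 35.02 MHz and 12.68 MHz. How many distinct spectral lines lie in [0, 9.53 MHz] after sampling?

4

fs/2 = 9.53 MHz.
74.9 MHz mod fs = 17.72 MHz.
17.72 MHz > fs/2 = 9.53 MHz, folds to fs − 17.72 MHz = 1.34 MHz.
61.68 MHz mod fs = 4.5 MHz.
4.5 MHz ≤ fs/2 = 9.53 MHz, appears at 4.5 MHz.
36.78 MHz mod fs = 17.72 MHz.
17.72 MHz > fs/2 = 9.53 MHz, folds to fs − 17.72 MHz = 1.34 MHz.
35.02 MHz mod fs = 15.96 MHz.
15.96 MHz > fs/2 = 9.53 MHz, folds to fs − 15.96 MHz = 3.1 MHz.
12.68 MHz > fs/2 = 9.53 MHz, folds to fs − 12.68 MHz = 6.38 MHz.
Distinct values: {1.34 MHz, 3.1 MHz, 4.5 MHz, 6.38 MHz} → 4.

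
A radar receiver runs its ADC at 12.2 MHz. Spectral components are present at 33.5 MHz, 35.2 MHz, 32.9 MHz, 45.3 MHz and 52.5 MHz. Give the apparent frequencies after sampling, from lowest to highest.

fs/2 = 6.1 MHz.
33.5 MHz mod fs = 9.1 MHz.
9.1 MHz > fs/2 = 6.1 MHz, folds to fs − 9.1 MHz = 3.1 MHz.
35.2 MHz mod fs = 10.8 MHz.
10.8 MHz > fs/2 = 6.1 MHz, folds to fs − 10.8 MHz = 1.4 MHz.
32.9 MHz mod fs = 8.5 MHz.
8.5 MHz > fs/2 = 6.1 MHz, folds to fs − 8.5 MHz = 3.7 MHz.
45.3 MHz mod fs = 8.7 MHz.
8.7 MHz > fs/2 = 6.1 MHz, folds to fs − 8.7 MHz = 3.5 MHz.
52.5 MHz mod fs = 3.7 MHz.
3.7 MHz ≤ fs/2 = 6.1 MHz, appears at 3.7 MHz.
Distinct values: {1.4 MHz, 3.1 MHz, 3.5 MHz, 3.7 MHz}.

1.4 MHz, 3.1 MHz, 3.5 MHz, 3.7 MHz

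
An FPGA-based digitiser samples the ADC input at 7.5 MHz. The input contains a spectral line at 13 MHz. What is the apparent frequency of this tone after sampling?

13 MHz mod fs = 5.5 MHz.
5.5 MHz > fs/2 = 3.75 MHz, folds to fs − 5.5 MHz = 2 MHz.

2 MHz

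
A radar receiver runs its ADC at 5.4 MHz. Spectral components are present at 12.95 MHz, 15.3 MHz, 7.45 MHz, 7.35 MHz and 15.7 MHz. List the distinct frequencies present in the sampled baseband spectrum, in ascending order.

fs/2 = 2.7 MHz.
12.95 MHz mod fs = 2.15 MHz.
2.15 MHz ≤ fs/2 = 2.7 MHz, appears at 2.15 MHz.
15.3 MHz mod fs = 4.5 MHz.
4.5 MHz > fs/2 = 2.7 MHz, folds to fs − 4.5 MHz = 0.9 MHz.
7.45 MHz mod fs = 2.05 MHz.
2.05 MHz ≤ fs/2 = 2.7 MHz, appears at 2.05 MHz.
7.35 MHz mod fs = 1.95 MHz.
1.95 MHz ≤ fs/2 = 2.7 MHz, appears at 1.95 MHz.
15.7 MHz mod fs = 4.9 MHz.
4.9 MHz > fs/2 = 2.7 MHz, folds to fs − 4.9 MHz = 0.5 MHz.
Distinct values: {0.5 MHz, 0.9 MHz, 1.95 MHz, 2.05 MHz, 2.15 MHz}.

0.5 MHz, 0.9 MHz, 1.95 MHz, 2.05 MHz, 2.15 MHz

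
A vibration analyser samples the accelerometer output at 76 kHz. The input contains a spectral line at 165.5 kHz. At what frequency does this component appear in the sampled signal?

165.5 kHz mod fs = 13.5 kHz.
13.5 kHz ≤ fs/2 = 38 kHz, appears at 13.5 kHz.

13.5 kHz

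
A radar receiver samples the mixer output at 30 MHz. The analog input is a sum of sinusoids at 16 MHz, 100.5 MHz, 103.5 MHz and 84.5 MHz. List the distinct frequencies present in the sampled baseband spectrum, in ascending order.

fs/2 = 15 MHz.
16 MHz > fs/2 = 15 MHz, folds to fs − 16 MHz = 14 MHz.
100.5 MHz mod fs = 10.5 MHz.
10.5 MHz ≤ fs/2 = 15 MHz, appears at 10.5 MHz.
103.5 MHz mod fs = 13.5 MHz.
13.5 MHz ≤ fs/2 = 15 MHz, appears at 13.5 MHz.
84.5 MHz mod fs = 24.5 MHz.
24.5 MHz > fs/2 = 15 MHz, folds to fs − 24.5 MHz = 5.5 MHz.
Distinct values: {5.5 MHz, 10.5 MHz, 13.5 MHz, 14 MHz}.

5.5 MHz, 10.5 MHz, 13.5 MHz, 14 MHz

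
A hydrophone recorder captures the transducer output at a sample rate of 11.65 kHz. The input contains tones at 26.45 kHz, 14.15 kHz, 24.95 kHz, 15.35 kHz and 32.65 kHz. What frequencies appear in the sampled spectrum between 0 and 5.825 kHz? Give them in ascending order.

1.65 kHz, 2.3 kHz, 2.5 kHz, 3.15 kHz, 3.7 kHz

fs/2 = 5.825 kHz.
26.45 kHz mod fs = 3.15 kHz.
3.15 kHz ≤ fs/2 = 5.825 kHz, appears at 3.15 kHz.
14.15 kHz mod fs = 2.5 kHz.
2.5 kHz ≤ fs/2 = 5.825 kHz, appears at 2.5 kHz.
24.95 kHz mod fs = 1.65 kHz.
1.65 kHz ≤ fs/2 = 5.825 kHz, appears at 1.65 kHz.
15.35 kHz mod fs = 3.7 kHz.
3.7 kHz ≤ fs/2 = 5.825 kHz, appears at 3.7 kHz.
32.65 kHz mod fs = 9.35 kHz.
9.35 kHz > fs/2 = 5.825 kHz, folds to fs − 9.35 kHz = 2.3 kHz.
Distinct values: {1.65 kHz, 2.3 kHz, 2.5 kHz, 3.15 kHz, 3.7 kHz}.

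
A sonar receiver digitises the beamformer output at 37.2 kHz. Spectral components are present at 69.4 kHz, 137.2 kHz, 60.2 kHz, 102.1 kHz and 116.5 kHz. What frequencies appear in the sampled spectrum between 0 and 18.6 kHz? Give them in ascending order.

4.9 kHz, 5 kHz, 9.5 kHz, 11.6 kHz, 14.2 kHz

fs/2 = 18.6 kHz.
69.4 kHz mod fs = 32.2 kHz.
32.2 kHz > fs/2 = 18.6 kHz, folds to fs − 32.2 kHz = 5 kHz.
137.2 kHz mod fs = 25.6 kHz.
25.6 kHz > fs/2 = 18.6 kHz, folds to fs − 25.6 kHz = 11.6 kHz.
60.2 kHz mod fs = 23 kHz.
23 kHz > fs/2 = 18.6 kHz, folds to fs − 23 kHz = 14.2 kHz.
102.1 kHz mod fs = 27.7 kHz.
27.7 kHz > fs/2 = 18.6 kHz, folds to fs − 27.7 kHz = 9.5 kHz.
116.5 kHz mod fs = 4.9 kHz.
4.9 kHz ≤ fs/2 = 18.6 kHz, appears at 4.9 kHz.
Distinct values: {4.9 kHz, 5 kHz, 9.5 kHz, 11.6 kHz, 14.2 kHz}.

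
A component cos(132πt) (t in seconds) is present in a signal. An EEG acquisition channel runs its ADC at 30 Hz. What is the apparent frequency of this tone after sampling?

ω = 132π rad/s → f = ω/(2π) = 66 Hz.
66 Hz mod fs = 6 Hz.
6 Hz ≤ fs/2 = 15 Hz, appears at 6 Hz.

6 Hz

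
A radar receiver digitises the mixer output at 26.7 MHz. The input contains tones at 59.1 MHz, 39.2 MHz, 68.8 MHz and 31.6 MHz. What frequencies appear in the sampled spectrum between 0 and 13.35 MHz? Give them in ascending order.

fs/2 = 13.35 MHz.
59.1 MHz mod fs = 5.7 MHz.
5.7 MHz ≤ fs/2 = 13.35 MHz, appears at 5.7 MHz.
39.2 MHz mod fs = 12.5 MHz.
12.5 MHz ≤ fs/2 = 13.35 MHz, appears at 12.5 MHz.
68.8 MHz mod fs = 15.4 MHz.
15.4 MHz > fs/2 = 13.35 MHz, folds to fs − 15.4 MHz = 11.3 MHz.
31.6 MHz mod fs = 4.9 MHz.
4.9 MHz ≤ fs/2 = 13.35 MHz, appears at 4.9 MHz.
Distinct values: {4.9 MHz, 5.7 MHz, 11.3 MHz, 12.5 MHz}.

4.9 MHz, 5.7 MHz, 11.3 MHz, 12.5 MHz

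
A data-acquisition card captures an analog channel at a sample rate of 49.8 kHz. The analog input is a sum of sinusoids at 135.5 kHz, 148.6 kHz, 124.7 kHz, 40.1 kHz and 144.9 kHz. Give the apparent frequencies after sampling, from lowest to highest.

fs/2 = 24.9 kHz.
135.5 kHz mod fs = 35.9 kHz.
35.9 kHz > fs/2 = 24.9 kHz, folds to fs − 35.9 kHz = 13.9 kHz.
148.6 kHz mod fs = 49 kHz.
49 kHz > fs/2 = 24.9 kHz, folds to fs − 49 kHz = 0.8 kHz.
124.7 kHz mod fs = 25.1 kHz.
25.1 kHz > fs/2 = 24.9 kHz, folds to fs − 25.1 kHz = 24.7 kHz.
40.1 kHz > fs/2 = 24.9 kHz, folds to fs − 40.1 kHz = 9.7 kHz.
144.9 kHz mod fs = 45.3 kHz.
45.3 kHz > fs/2 = 24.9 kHz, folds to fs − 45.3 kHz = 4.5 kHz.
Distinct values: {0.8 kHz, 4.5 kHz, 9.7 kHz, 13.9 kHz, 24.7 kHz}.

0.8 kHz, 4.5 kHz, 9.7 kHz, 13.9 kHz, 24.7 kHz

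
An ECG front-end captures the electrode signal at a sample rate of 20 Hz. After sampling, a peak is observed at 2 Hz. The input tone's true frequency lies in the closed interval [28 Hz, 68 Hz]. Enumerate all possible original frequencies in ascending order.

Frequencies that alias to 2 Hz are k·fs ± 2 Hz for integer k ≥ 0.
k=0: 2 Hz.
k=1: 18 Hz, 22 Hz.
k=2: 38 Hz, 42 Hz.
k=3: 58 Hz, 62 Hz.
k=4: 78 Hz, 82 Hz.
Within [28 Hz, 68 Hz]: 38 Hz, 42 Hz, 58 Hz, 62 Hz.

38 Hz, 42 Hz, 58 Hz, 62 Hz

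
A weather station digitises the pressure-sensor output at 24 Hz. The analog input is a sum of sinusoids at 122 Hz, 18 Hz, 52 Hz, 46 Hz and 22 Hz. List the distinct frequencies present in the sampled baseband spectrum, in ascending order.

fs/2 = 12 Hz.
122 Hz mod fs = 2 Hz.
2 Hz ≤ fs/2 = 12 Hz, appears at 2 Hz.
18 Hz > fs/2 = 12 Hz, folds to fs − 18 Hz = 6 Hz.
52 Hz mod fs = 4 Hz.
4 Hz ≤ fs/2 = 12 Hz, appears at 4 Hz.
46 Hz mod fs = 22 Hz.
22 Hz > fs/2 = 12 Hz, folds to fs − 22 Hz = 2 Hz.
22 Hz > fs/2 = 12 Hz, folds to fs − 22 Hz = 2 Hz.
Distinct values: {2 Hz, 4 Hz, 6 Hz}.

2 Hz, 4 Hz, 6 Hz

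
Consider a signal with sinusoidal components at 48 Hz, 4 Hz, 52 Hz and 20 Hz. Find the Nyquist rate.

Highest-frequency component: 52 Hz.
Nyquist rate = 2 × 52 Hz = 104 Hz.

104 Hz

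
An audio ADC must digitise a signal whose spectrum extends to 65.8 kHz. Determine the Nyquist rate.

Nyquist rate = 2 × 65.8 kHz = 131.6 kHz.

131.6 kHz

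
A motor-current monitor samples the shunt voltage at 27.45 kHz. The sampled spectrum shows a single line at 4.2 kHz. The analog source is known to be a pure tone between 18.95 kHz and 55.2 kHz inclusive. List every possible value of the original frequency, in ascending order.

23.25 kHz, 31.65 kHz, 50.7 kHz

Frequencies that alias to 4.2 kHz are k·fs ± 4.2 kHz for integer k ≥ 0.
k=0: 4.2 kHz.
k=1: 23.25 kHz, 31.65 kHz.
k=2: 50.7 kHz, 59.1 kHz.
k=3: 78.15 kHz, 86.55 kHz.
Within [18.95 kHz, 55.2 kHz]: 23.25 kHz, 31.65 kHz, 50.7 kHz.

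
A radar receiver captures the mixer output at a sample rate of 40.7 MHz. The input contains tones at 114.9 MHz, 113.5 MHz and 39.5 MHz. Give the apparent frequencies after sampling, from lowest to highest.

fs/2 = 20.35 MHz.
114.9 MHz mod fs = 33.5 MHz.
33.5 MHz > fs/2 = 20.35 MHz, folds to fs − 33.5 MHz = 7.2 MHz.
113.5 MHz mod fs = 32.1 MHz.
32.1 MHz > fs/2 = 20.35 MHz, folds to fs − 32.1 MHz = 8.6 MHz.
39.5 MHz > fs/2 = 20.35 MHz, folds to fs − 39.5 MHz = 1.2 MHz.
Distinct values: {1.2 MHz, 7.2 MHz, 8.6 MHz}.

1.2 MHz, 7.2 MHz, 8.6 MHz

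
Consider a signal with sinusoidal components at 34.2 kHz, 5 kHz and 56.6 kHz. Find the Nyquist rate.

113.2 kHz

Highest-frequency component: 56.6 kHz.
Nyquist rate = 2 × 56.6 kHz = 113.2 kHz.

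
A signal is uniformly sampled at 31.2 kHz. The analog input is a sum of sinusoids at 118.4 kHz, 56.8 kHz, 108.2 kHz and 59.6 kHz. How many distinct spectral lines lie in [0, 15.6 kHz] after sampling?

fs/2 = 15.6 kHz.
118.4 kHz mod fs = 24.8 kHz.
24.8 kHz > fs/2 = 15.6 kHz, folds to fs − 24.8 kHz = 6.4 kHz.
56.8 kHz mod fs = 25.6 kHz.
25.6 kHz > fs/2 = 15.6 kHz, folds to fs − 25.6 kHz = 5.6 kHz.
108.2 kHz mod fs = 14.6 kHz.
14.6 kHz ≤ fs/2 = 15.6 kHz, appears at 14.6 kHz.
59.6 kHz mod fs = 28.4 kHz.
28.4 kHz > fs/2 = 15.6 kHz, folds to fs − 28.4 kHz = 2.8 kHz.
Distinct values: {2.8 kHz, 5.6 kHz, 6.4 kHz, 14.6 kHz} → 4.

4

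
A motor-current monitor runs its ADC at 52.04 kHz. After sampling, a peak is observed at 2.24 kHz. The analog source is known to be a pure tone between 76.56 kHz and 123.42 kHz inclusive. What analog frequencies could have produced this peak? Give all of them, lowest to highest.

Frequencies that alias to 2.24 kHz are k·fs ± 2.24 kHz for integer k ≥ 0.
k=0: 2.24 kHz.
k=1: 49.8 kHz, 54.28 kHz.
k=2: 101.84 kHz, 106.32 kHz.
k=3: 153.88 kHz, 158.36 kHz.
Within [76.56 kHz, 123.42 kHz]: 101.84 kHz, 106.32 kHz.

101.84 kHz, 106.32 kHz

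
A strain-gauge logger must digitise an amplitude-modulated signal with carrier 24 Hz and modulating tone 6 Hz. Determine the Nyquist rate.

60 Hz

AM sidebands sit at fc ± fm = 18 Hz and 30 Hz.
Highest-frequency component: 30 Hz.
Nyquist rate = 2 × 30 Hz = 60 Hz.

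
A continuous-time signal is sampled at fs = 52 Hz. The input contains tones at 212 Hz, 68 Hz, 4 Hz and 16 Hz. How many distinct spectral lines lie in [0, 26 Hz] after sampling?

2

fs/2 = 26 Hz.
212 Hz mod fs = 4 Hz.
4 Hz ≤ fs/2 = 26 Hz, appears at 4 Hz.
68 Hz mod fs = 16 Hz.
16 Hz ≤ fs/2 = 26 Hz, appears at 16 Hz.
4 Hz ≤ fs/2 = 26 Hz, passes unchanged.
16 Hz ≤ fs/2 = 26 Hz, passes unchanged.
Distinct values: {4 Hz, 16 Hz} → 2.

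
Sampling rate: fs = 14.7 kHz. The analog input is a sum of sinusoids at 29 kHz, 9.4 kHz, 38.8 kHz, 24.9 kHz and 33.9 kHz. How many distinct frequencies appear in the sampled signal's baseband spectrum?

fs/2 = 7.35 kHz.
29 kHz mod fs = 14.3 kHz.
14.3 kHz > fs/2 = 7.35 kHz, folds to fs − 14.3 kHz = 0.4 kHz.
9.4 kHz > fs/2 = 7.35 kHz, folds to fs − 9.4 kHz = 5.3 kHz.
38.8 kHz mod fs = 9.4 kHz.
9.4 kHz > fs/2 = 7.35 kHz, folds to fs − 9.4 kHz = 5.3 kHz.
24.9 kHz mod fs = 10.2 kHz.
10.2 kHz > fs/2 = 7.35 kHz, folds to fs − 10.2 kHz = 4.5 kHz.
33.9 kHz mod fs = 4.5 kHz.
4.5 kHz ≤ fs/2 = 7.35 kHz, appears at 4.5 kHz.
Distinct values: {0.4 kHz, 4.5 kHz, 5.3 kHz} → 3.

3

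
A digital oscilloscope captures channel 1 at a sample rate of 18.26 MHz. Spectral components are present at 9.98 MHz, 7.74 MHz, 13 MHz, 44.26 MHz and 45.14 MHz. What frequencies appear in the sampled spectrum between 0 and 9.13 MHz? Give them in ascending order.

5.26 MHz, 7.74 MHz, 8.28 MHz, 8.62 MHz

fs/2 = 9.13 MHz.
9.98 MHz > fs/2 = 9.13 MHz, folds to fs − 9.98 MHz = 8.28 MHz.
7.74 MHz ≤ fs/2 = 9.13 MHz, passes unchanged.
13 MHz > fs/2 = 9.13 MHz, folds to fs − 13 MHz = 5.26 MHz.
44.26 MHz mod fs = 7.74 MHz.
7.74 MHz ≤ fs/2 = 9.13 MHz, appears at 7.74 MHz.
45.14 MHz mod fs = 8.62 MHz.
8.62 MHz ≤ fs/2 = 9.13 MHz, appears at 8.62 MHz.
Distinct values: {5.26 MHz, 7.74 MHz, 8.28 MHz, 8.62 MHz}.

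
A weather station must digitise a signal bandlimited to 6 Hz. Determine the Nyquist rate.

Nyquist rate = 2 × 6 Hz = 12 Hz.

12 Hz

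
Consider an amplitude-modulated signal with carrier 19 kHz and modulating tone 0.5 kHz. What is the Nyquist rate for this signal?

39 kHz

AM sidebands sit at fc ± fm = 18.5 kHz and 19.5 kHz.
Highest-frequency component: 19.5 kHz.
Nyquist rate = 2 × 19.5 kHz = 39 kHz.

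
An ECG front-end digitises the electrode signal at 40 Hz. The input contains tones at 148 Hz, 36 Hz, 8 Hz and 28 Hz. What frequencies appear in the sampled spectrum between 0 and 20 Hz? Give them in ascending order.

fs/2 = 20 Hz.
148 Hz mod fs = 28 Hz.
28 Hz > fs/2 = 20 Hz, folds to fs − 28 Hz = 12 Hz.
36 Hz > fs/2 = 20 Hz, folds to fs − 36 Hz = 4 Hz.
8 Hz ≤ fs/2 = 20 Hz, passes unchanged.
28 Hz > fs/2 = 20 Hz, folds to fs − 28 Hz = 12 Hz.
Distinct values: {4 Hz, 8 Hz, 12 Hz}.

4 Hz, 8 Hz, 12 Hz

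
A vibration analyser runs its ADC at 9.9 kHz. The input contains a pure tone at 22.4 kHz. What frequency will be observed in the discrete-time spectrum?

2.6 kHz

22.4 kHz mod fs = 2.6 kHz.
2.6 kHz ≤ fs/2 = 4.95 kHz, appears at 2.6 kHz.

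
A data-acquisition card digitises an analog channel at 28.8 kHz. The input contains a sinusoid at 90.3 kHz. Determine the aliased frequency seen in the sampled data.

3.9 kHz

90.3 kHz mod fs = 3.9 kHz.
3.9 kHz ≤ fs/2 = 14.4 kHz, appears at 3.9 kHz.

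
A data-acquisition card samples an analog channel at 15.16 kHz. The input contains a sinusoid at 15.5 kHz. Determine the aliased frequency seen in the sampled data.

15.5 kHz mod fs = 0.34 kHz.
0.34 kHz ≤ fs/2 = 7.58 kHz, appears at 0.34 kHz.

0.34 kHz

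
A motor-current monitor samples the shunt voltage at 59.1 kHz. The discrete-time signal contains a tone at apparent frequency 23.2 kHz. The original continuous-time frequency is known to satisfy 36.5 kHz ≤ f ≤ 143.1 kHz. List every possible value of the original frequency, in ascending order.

82.3 kHz, 95 kHz, 141.4 kHz

Frequencies that alias to 23.2 kHz are k·fs ± 23.2 kHz for integer k ≥ 0.
k=0: 23.2 kHz.
k=1: 35.9 kHz, 82.3 kHz.
k=2: 95 kHz, 141.4 kHz.
k=3: 154.1 kHz, 200.5 kHz.
Within [36.5 kHz, 143.1 kHz]: 82.3 kHz, 95 kHz, 141.4 kHz.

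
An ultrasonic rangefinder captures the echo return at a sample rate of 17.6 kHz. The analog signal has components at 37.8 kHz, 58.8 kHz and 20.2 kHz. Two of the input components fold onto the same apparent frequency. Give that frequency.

2.6 kHz

fs/2 = 8.8 kHz.
37.8 kHz mod fs = 2.6 kHz.
2.6 kHz ≤ fs/2 = 8.8 kHz, appears at 2.6 kHz.
58.8 kHz mod fs = 6 kHz.
6 kHz ≤ fs/2 = 8.8 kHz, appears at 6 kHz.
20.2 kHz mod fs = 2.6 kHz.
2.6 kHz ≤ fs/2 = 8.8 kHz, appears at 2.6 kHz.
20.2 kHz and 37.8 kHz both map to 2.6 kHz.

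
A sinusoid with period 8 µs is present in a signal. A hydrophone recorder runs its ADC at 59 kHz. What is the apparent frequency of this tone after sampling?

T = 8 µs → f = 1/T = 125 kHz.
125 kHz mod fs = 7 kHz.
7 kHz ≤ fs/2 = 29.5 kHz, appears at 7 kHz.

7 kHz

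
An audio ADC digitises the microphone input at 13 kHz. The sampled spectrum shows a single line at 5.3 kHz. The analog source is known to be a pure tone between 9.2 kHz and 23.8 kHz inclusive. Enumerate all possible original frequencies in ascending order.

Frequencies that alias to 5.3 kHz are k·fs ± 5.3 kHz for integer k ≥ 0.
k=0: 5.3 kHz.
k=1: 7.7 kHz, 18.3 kHz.
k=2: 20.7 kHz, 31.3 kHz.
k=3: 33.7 kHz, 44.3 kHz.
Within [9.2 kHz, 23.8 kHz]: 18.3 kHz, 20.7 kHz.

18.3 kHz, 20.7 kHz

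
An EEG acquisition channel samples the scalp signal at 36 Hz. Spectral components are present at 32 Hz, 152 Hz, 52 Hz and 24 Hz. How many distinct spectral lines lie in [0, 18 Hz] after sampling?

4

fs/2 = 18 Hz.
32 Hz > fs/2 = 18 Hz, folds to fs − 32 Hz = 4 Hz.
152 Hz mod fs = 8 Hz.
8 Hz ≤ fs/2 = 18 Hz, appears at 8 Hz.
52 Hz mod fs = 16 Hz.
16 Hz ≤ fs/2 = 18 Hz, appears at 16 Hz.
24 Hz > fs/2 = 18 Hz, folds to fs − 24 Hz = 12 Hz.
Distinct values: {4 Hz, 8 Hz, 12 Hz, 16 Hz} → 4.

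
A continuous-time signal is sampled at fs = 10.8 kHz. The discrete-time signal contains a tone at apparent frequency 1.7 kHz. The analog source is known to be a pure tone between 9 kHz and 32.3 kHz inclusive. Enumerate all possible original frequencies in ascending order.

Frequencies that alias to 1.7 kHz are k·fs ± 1.7 kHz for integer k ≥ 0.
k=0: 1.7 kHz.
k=1: 9.1 kHz, 12.5 kHz.
k=2: 19.9 kHz, 23.3 kHz.
k=3: 30.7 kHz, 34.1 kHz.
k=4: 41.5 kHz, 44.9 kHz.
Within [9 kHz, 32.3 kHz]: 9.1 kHz, 12.5 kHz, 19.9 kHz, 23.3 kHz, 30.7 kHz.

9.1 kHz, 12.5 kHz, 19.9 kHz, 23.3 kHz, 30.7 kHz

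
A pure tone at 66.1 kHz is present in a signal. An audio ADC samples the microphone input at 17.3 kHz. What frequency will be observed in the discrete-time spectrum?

3.1 kHz

66.1 kHz mod fs = 14.2 kHz.
14.2 kHz > fs/2 = 8.65 kHz, folds to fs − 14.2 kHz = 3.1 kHz.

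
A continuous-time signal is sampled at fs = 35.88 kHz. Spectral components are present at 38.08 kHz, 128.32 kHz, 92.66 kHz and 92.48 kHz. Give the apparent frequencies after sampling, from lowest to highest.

2.2 kHz, 14.98 kHz, 15.16 kHz, 15.2 kHz

fs/2 = 17.94 kHz.
38.08 kHz mod fs = 2.2 kHz.
2.2 kHz ≤ fs/2 = 17.94 kHz, appears at 2.2 kHz.
128.32 kHz mod fs = 20.68 kHz.
20.68 kHz > fs/2 = 17.94 kHz, folds to fs − 20.68 kHz = 15.2 kHz.
92.66 kHz mod fs = 20.9 kHz.
20.9 kHz > fs/2 = 17.94 kHz, folds to fs − 20.9 kHz = 14.98 kHz.
92.48 kHz mod fs = 20.72 kHz.
20.72 kHz > fs/2 = 17.94 kHz, folds to fs − 20.72 kHz = 15.16 kHz.
Distinct values: {2.2 kHz, 14.98 kHz, 15.16 kHz, 15.2 kHz}.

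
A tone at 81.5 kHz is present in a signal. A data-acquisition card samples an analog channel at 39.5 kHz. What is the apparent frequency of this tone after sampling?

2.5 kHz

81.5 kHz mod fs = 2.5 kHz.
2.5 kHz ≤ fs/2 = 19.75 kHz, appears at 2.5 kHz.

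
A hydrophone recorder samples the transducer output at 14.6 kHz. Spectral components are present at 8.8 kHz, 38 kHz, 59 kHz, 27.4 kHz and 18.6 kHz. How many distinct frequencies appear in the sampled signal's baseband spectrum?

4

fs/2 = 7.3 kHz.
8.8 kHz > fs/2 = 7.3 kHz, folds to fs − 8.8 kHz = 5.8 kHz.
38 kHz mod fs = 8.8 kHz.
8.8 kHz > fs/2 = 7.3 kHz, folds to fs − 8.8 kHz = 5.8 kHz.
59 kHz mod fs = 0.6 kHz.
0.6 kHz ≤ fs/2 = 7.3 kHz, appears at 0.6 kHz.
27.4 kHz mod fs = 12.8 kHz.
12.8 kHz > fs/2 = 7.3 kHz, folds to fs − 12.8 kHz = 1.8 kHz.
18.6 kHz mod fs = 4 kHz.
4 kHz ≤ fs/2 = 7.3 kHz, appears at 4 kHz.
Distinct values: {0.6 kHz, 1.8 kHz, 4 kHz, 5.8 kHz} → 4.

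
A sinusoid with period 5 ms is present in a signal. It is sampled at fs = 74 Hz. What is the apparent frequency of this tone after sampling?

22 Hz

T = 5 ms → f = 1/T = 200 Hz.
200 Hz mod fs = 52 Hz.
52 Hz > fs/2 = 37 Hz, folds to fs − 52 Hz = 22 Hz.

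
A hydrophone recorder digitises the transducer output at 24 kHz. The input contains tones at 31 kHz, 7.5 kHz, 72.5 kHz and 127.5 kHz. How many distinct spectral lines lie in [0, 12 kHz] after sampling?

3

fs/2 = 12 kHz.
31 kHz mod fs = 7 kHz.
7 kHz ≤ fs/2 = 12 kHz, appears at 7 kHz.
7.5 kHz ≤ fs/2 = 12 kHz, passes unchanged.
72.5 kHz mod fs = 0.5 kHz.
0.5 kHz ≤ fs/2 = 12 kHz, appears at 0.5 kHz.
127.5 kHz mod fs = 7.5 kHz.
7.5 kHz ≤ fs/2 = 12 kHz, appears at 7.5 kHz.
Distinct values: {0.5 kHz, 7 kHz, 7.5 kHz} → 3.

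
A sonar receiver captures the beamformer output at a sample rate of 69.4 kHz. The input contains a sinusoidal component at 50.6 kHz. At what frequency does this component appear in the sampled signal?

18.8 kHz

50.6 kHz > fs/2 = 34.7 kHz, folds to fs − 50.6 kHz = 18.8 kHz.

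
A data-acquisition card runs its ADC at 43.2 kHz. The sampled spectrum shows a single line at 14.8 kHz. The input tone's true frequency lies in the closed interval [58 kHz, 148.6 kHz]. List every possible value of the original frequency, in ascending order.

58 kHz, 71.6 kHz, 101.2 kHz, 114.8 kHz, 144.4 kHz

Frequencies that alias to 14.8 kHz are k·fs ± 14.8 kHz for integer k ≥ 0.
k=0: 14.8 kHz.
k=1: 28.4 kHz, 58 kHz.
k=2: 71.6 kHz, 101.2 kHz.
k=3: 114.8 kHz, 144.4 kHz.
k=4: 158 kHz, 187.6 kHz.
Within [58 kHz, 148.6 kHz]: 58 kHz, 71.6 kHz, 101.2 kHz, 114.8 kHz, 144.4 kHz.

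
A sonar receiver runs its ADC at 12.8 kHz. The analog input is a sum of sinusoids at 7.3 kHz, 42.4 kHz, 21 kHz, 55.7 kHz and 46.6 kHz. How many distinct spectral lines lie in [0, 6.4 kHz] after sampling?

4

fs/2 = 6.4 kHz.
7.3 kHz > fs/2 = 6.4 kHz, folds to fs − 7.3 kHz = 5.5 kHz.
42.4 kHz mod fs = 4 kHz.
4 kHz ≤ fs/2 = 6.4 kHz, appears at 4 kHz.
21 kHz mod fs = 8.2 kHz.
8.2 kHz > fs/2 = 6.4 kHz, folds to fs − 8.2 kHz = 4.6 kHz.
55.7 kHz mod fs = 4.5 kHz.
4.5 kHz ≤ fs/2 = 6.4 kHz, appears at 4.5 kHz.
46.6 kHz mod fs = 8.2 kHz.
8.2 kHz > fs/2 = 6.4 kHz, folds to fs − 8.2 kHz = 4.6 kHz.
Distinct values: {4 kHz, 4.5 kHz, 4.6 kHz, 5.5 kHz} → 4.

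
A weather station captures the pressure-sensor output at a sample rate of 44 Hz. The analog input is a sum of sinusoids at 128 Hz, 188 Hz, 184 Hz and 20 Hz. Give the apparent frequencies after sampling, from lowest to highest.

fs/2 = 22 Hz.
128 Hz mod fs = 40 Hz.
40 Hz > fs/2 = 22 Hz, folds to fs − 40 Hz = 4 Hz.
188 Hz mod fs = 12 Hz.
12 Hz ≤ fs/2 = 22 Hz, appears at 12 Hz.
184 Hz mod fs = 8 Hz.
8 Hz ≤ fs/2 = 22 Hz, appears at 8 Hz.
20 Hz ≤ fs/2 = 22 Hz, passes unchanged.
Distinct values: {4 Hz, 8 Hz, 12 Hz, 20 Hz}.

4 Hz, 8 Hz, 12 Hz, 20 Hz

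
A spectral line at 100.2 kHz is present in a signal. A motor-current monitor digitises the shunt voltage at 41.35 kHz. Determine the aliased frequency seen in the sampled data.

17.5 kHz

100.2 kHz mod fs = 17.5 kHz.
17.5 kHz ≤ fs/2 = 20.675 kHz, appears at 17.5 kHz.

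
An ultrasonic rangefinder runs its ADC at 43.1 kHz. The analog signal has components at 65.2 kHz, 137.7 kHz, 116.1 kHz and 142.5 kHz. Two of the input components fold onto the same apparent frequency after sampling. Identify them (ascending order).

116.1 kHz, 142.5 kHz

fs/2 = 21.55 kHz.
65.2 kHz mod fs = 22.1 kHz.
22.1 kHz > fs/2 = 21.55 kHz, folds to fs − 22.1 kHz = 21 kHz.
137.7 kHz mod fs = 8.4 kHz.
8.4 kHz ≤ fs/2 = 21.55 kHz, appears at 8.4 kHz.
116.1 kHz mod fs = 29.9 kHz.
29.9 kHz > fs/2 = 21.55 kHz, folds to fs − 29.9 kHz = 13.2 kHz.
142.5 kHz mod fs = 13.2 kHz.
13.2 kHz ≤ fs/2 = 21.55 kHz, appears at 13.2 kHz.
116.1 kHz and 142.5 kHz both map to 13.2 kHz.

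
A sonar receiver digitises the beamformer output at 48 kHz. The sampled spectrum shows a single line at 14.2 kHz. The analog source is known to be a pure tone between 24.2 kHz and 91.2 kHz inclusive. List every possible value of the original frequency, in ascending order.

33.8 kHz, 62.2 kHz, 81.8 kHz

Frequencies that alias to 14.2 kHz are k·fs ± 14.2 kHz for integer k ≥ 0.
k=0: 14.2 kHz.
k=1: 33.8 kHz, 62.2 kHz.
k=2: 81.8 kHz, 110.2 kHz.
k=3: 129.8 kHz, 158.2 kHz.
Within [24.2 kHz, 91.2 kHz]: 33.8 kHz, 62.2 kHz, 81.8 kHz.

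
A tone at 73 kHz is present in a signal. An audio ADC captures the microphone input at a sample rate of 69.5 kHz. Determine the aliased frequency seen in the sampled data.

73 kHz mod fs = 3.5 kHz.
3.5 kHz ≤ fs/2 = 34.75 kHz, appears at 3.5 kHz.

3.5 kHz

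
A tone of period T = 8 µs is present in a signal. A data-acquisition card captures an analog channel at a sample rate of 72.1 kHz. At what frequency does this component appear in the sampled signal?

19.2 kHz

T = 8 µs → f = 1/T = 125 kHz.
125 kHz mod fs = 52.9 kHz.
52.9 kHz > fs/2 = 36.05 kHz, folds to fs − 52.9 kHz = 19.2 kHz.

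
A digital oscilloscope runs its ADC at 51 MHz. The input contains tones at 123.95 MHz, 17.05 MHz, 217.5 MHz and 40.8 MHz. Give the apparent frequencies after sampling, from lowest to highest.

fs/2 = 25.5 MHz.
123.95 MHz mod fs = 21.95 MHz.
21.95 MHz ≤ fs/2 = 25.5 MHz, appears at 21.95 MHz.
17.05 MHz ≤ fs/2 = 25.5 MHz, passes unchanged.
217.5 MHz mod fs = 13.5 MHz.
13.5 MHz ≤ fs/2 = 25.5 MHz, appears at 13.5 MHz.
40.8 MHz > fs/2 = 25.5 MHz, folds to fs − 40.8 MHz = 10.2 MHz.
Distinct values: {10.2 MHz, 13.5 MHz, 17.05 MHz, 21.95 MHz}.

10.2 MHz, 13.5 MHz, 17.05 MHz, 21.95 MHz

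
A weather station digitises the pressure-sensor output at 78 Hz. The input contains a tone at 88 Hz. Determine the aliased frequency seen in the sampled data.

88 Hz mod fs = 10 Hz.
10 Hz ≤ fs/2 = 39 Hz, appears at 10 Hz.

10 Hz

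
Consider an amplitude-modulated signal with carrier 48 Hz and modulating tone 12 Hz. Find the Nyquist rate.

AM sidebands sit at fc ± fm = 36 Hz and 60 Hz.
Highest-frequency component: 60 Hz.
Nyquist rate = 2 × 60 Hz = 120 Hz.

120 Hz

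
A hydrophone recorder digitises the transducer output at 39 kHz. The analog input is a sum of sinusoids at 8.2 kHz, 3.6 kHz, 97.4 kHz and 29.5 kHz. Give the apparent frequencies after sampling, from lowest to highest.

fs/2 = 19.5 kHz.
8.2 kHz ≤ fs/2 = 19.5 kHz, passes unchanged.
3.6 kHz ≤ fs/2 = 19.5 kHz, passes unchanged.
97.4 kHz mod fs = 19.4 kHz.
19.4 kHz ≤ fs/2 = 19.5 kHz, appears at 19.4 kHz.
29.5 kHz > fs/2 = 19.5 kHz, folds to fs − 29.5 kHz = 9.5 kHz.
Distinct values: {3.6 kHz, 8.2 kHz, 9.5 kHz, 19.4 kHz}.

3.6 kHz, 8.2 kHz, 9.5 kHz, 19.4 kHz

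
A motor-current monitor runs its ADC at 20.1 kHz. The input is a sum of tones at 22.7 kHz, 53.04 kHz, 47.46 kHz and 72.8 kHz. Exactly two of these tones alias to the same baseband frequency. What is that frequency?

7.26 kHz

fs/2 = 10.05 kHz.
22.7 kHz mod fs = 2.6 kHz.
2.6 kHz ≤ fs/2 = 10.05 kHz, appears at 2.6 kHz.
53.04 kHz mod fs = 12.84 kHz.
12.84 kHz > fs/2 = 10.05 kHz, folds to fs − 12.84 kHz = 7.26 kHz.
47.46 kHz mod fs = 7.26 kHz.
7.26 kHz ≤ fs/2 = 10.05 kHz, appears at 7.26 kHz.
72.8 kHz mod fs = 12.5 kHz.
12.5 kHz > fs/2 = 10.05 kHz, folds to fs − 12.5 kHz = 7.6 kHz.
47.46 kHz and 53.04 kHz both map to 7.26 kHz.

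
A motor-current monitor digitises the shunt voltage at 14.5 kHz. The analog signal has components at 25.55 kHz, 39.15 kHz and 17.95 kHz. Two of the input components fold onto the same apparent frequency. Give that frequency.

fs/2 = 7.25 kHz.
25.55 kHz mod fs = 11.05 kHz.
11.05 kHz > fs/2 = 7.25 kHz, folds to fs − 11.05 kHz = 3.45 kHz.
39.15 kHz mod fs = 10.15 kHz.
10.15 kHz > fs/2 = 7.25 kHz, folds to fs − 10.15 kHz = 4.35 kHz.
17.95 kHz mod fs = 3.45 kHz.
3.45 kHz ≤ fs/2 = 7.25 kHz, appears at 3.45 kHz.
17.95 kHz and 25.55 kHz both map to 3.45 kHz.

3.45 kHz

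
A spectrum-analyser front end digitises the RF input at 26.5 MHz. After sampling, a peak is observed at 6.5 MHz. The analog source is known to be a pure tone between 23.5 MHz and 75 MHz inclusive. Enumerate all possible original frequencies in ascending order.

Frequencies that alias to 6.5 MHz are k·fs ± 6.5 MHz for integer k ≥ 0.
k=0: 6.5 MHz.
k=1: 20 MHz, 33 MHz.
k=2: 46.5 MHz, 59.5 MHz.
k=3: 73 MHz, 86 MHz.
k=4: 99.5 MHz, 112.5 MHz.
Within [23.5 MHz, 75 MHz]: 33 MHz, 46.5 MHz, 59.5 MHz, 73 MHz.

33 MHz, 46.5 MHz, 59.5 MHz, 73 MHz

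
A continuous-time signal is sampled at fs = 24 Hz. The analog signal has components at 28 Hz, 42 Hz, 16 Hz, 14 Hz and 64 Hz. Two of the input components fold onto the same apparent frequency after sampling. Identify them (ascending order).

fs/2 = 12 Hz.
28 Hz mod fs = 4 Hz.
4 Hz ≤ fs/2 = 12 Hz, appears at 4 Hz.
42 Hz mod fs = 18 Hz.
18 Hz > fs/2 = 12 Hz, folds to fs − 18 Hz = 6 Hz.
16 Hz > fs/2 = 12 Hz, folds to fs − 16 Hz = 8 Hz.
14 Hz > fs/2 = 12 Hz, folds to fs − 14 Hz = 10 Hz.
64 Hz mod fs = 16 Hz.
16 Hz > fs/2 = 12 Hz, folds to fs − 16 Hz = 8 Hz.
16 Hz and 64 Hz both map to 8 Hz.

16 Hz, 64 Hz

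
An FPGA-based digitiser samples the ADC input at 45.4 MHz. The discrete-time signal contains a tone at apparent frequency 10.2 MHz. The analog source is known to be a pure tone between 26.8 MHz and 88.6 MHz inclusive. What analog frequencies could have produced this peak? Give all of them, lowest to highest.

Frequencies that alias to 10.2 MHz are k·fs ± 10.2 MHz for integer k ≥ 0.
k=0: 10.2 MHz.
k=1: 35.2 MHz, 55.6 MHz.
k=2: 80.6 MHz, 101 MHz.
k=3: 126 MHz, 146.4 MHz.
Within [26.8 MHz, 88.6 MHz]: 35.2 MHz, 55.6 MHz, 80.6 MHz.

35.2 MHz, 55.6 MHz, 80.6 MHz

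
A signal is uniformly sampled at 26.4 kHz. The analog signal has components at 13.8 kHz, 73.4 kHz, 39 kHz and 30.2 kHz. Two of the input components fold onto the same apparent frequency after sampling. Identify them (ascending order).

13.8 kHz, 39 kHz

fs/2 = 13.2 kHz.
13.8 kHz > fs/2 = 13.2 kHz, folds to fs − 13.8 kHz = 12.6 kHz.
73.4 kHz mod fs = 20.6 kHz.
20.6 kHz > fs/2 = 13.2 kHz, folds to fs − 20.6 kHz = 5.8 kHz.
39 kHz mod fs = 12.6 kHz.
12.6 kHz ≤ fs/2 = 13.2 kHz, appears at 12.6 kHz.
30.2 kHz mod fs = 3.8 kHz.
3.8 kHz ≤ fs/2 = 13.2 kHz, appears at 3.8 kHz.
13.8 kHz and 39 kHz both map to 12.6 kHz.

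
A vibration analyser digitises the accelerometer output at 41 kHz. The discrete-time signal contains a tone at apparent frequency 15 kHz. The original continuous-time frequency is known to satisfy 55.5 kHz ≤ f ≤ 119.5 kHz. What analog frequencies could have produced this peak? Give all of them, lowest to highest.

Frequencies that alias to 15 kHz are k·fs ± 15 kHz for integer k ≥ 0.
k=0: 15 kHz.
k=1: 26 kHz, 56 kHz.
k=2: 67 kHz, 97 kHz.
k=3: 108 kHz, 138 kHz.
k=4: 149 kHz, 179 kHz.
Within [55.5 kHz, 119.5 kHz]: 56 kHz, 67 kHz, 97 kHz, 108 kHz.

56 kHz, 67 kHz, 97 kHz, 108 kHz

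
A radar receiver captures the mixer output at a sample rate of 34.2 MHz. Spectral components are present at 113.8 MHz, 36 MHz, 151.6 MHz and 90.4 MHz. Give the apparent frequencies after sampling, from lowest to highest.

1.8 MHz, 11.2 MHz, 12.2 MHz, 14.8 MHz

fs/2 = 17.1 MHz.
113.8 MHz mod fs = 11.2 MHz.
11.2 MHz ≤ fs/2 = 17.1 MHz, appears at 11.2 MHz.
36 MHz mod fs = 1.8 MHz.
1.8 MHz ≤ fs/2 = 17.1 MHz, appears at 1.8 MHz.
151.6 MHz mod fs = 14.8 MHz.
14.8 MHz ≤ fs/2 = 17.1 MHz, appears at 14.8 MHz.
90.4 MHz mod fs = 22 MHz.
22 MHz > fs/2 = 17.1 MHz, folds to fs − 22 MHz = 12.2 MHz.
Distinct values: {1.8 MHz, 11.2 MHz, 12.2 MHz, 14.8 MHz}.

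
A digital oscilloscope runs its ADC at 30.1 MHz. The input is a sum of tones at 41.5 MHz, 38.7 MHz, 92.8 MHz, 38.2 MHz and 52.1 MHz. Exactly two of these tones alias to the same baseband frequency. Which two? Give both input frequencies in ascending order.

38.2 MHz, 52.1 MHz

fs/2 = 15.05 MHz.
41.5 MHz mod fs = 11.4 MHz.
11.4 MHz ≤ fs/2 = 15.05 MHz, appears at 11.4 MHz.
38.7 MHz mod fs = 8.6 MHz.
8.6 MHz ≤ fs/2 = 15.05 MHz, appears at 8.6 MHz.
92.8 MHz mod fs = 2.5 MHz.
2.5 MHz ≤ fs/2 = 15.05 MHz, appears at 2.5 MHz.
38.2 MHz mod fs = 8.1 MHz.
8.1 MHz ≤ fs/2 = 15.05 MHz, appears at 8.1 MHz.
52.1 MHz mod fs = 22 MHz.
22 MHz > fs/2 = 15.05 MHz, folds to fs − 22 MHz = 8.1 MHz.
38.2 MHz and 52.1 MHz both map to 8.1 MHz.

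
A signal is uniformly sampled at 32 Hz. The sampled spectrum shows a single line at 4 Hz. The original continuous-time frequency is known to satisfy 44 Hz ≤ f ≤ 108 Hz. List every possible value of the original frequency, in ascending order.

Frequencies that alias to 4 Hz are k·fs ± 4 Hz for integer k ≥ 0.
k=0: 4 Hz.
k=1: 28 Hz, 36 Hz.
k=2: 60 Hz, 68 Hz.
k=3: 92 Hz, 100 Hz.
k=4: 124 Hz, 132 Hz.
Within [44 Hz, 108 Hz]: 60 Hz, 68 Hz, 92 Hz, 100 Hz.

60 Hz, 68 Hz, 92 Hz, 100 Hz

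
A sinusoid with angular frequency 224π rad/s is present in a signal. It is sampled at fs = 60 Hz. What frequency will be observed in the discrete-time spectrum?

8 Hz

ω = 224π rad/s → f = ω/(2π) = 112 Hz.
112 Hz mod fs = 52 Hz.
52 Hz > fs/2 = 30 Hz, folds to fs − 52 Hz = 8 Hz.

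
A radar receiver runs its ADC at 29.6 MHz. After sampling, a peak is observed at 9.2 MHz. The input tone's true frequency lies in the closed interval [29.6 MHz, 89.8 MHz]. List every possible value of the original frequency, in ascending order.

Frequencies that alias to 9.2 MHz are k·fs ± 9.2 MHz for integer k ≥ 0.
k=0: 9.2 MHz.
k=1: 20.4 MHz, 38.8 MHz.
k=2: 50 MHz, 68.4 MHz.
k=3: 79.6 MHz, 98 MHz.
k=4: 109.2 MHz, 127.6 MHz.
Within [29.6 MHz, 89.8 MHz]: 38.8 MHz, 50 MHz, 68.4 MHz, 79.6 MHz.

38.8 MHz, 50 MHz, 68.4 MHz, 79.6 MHz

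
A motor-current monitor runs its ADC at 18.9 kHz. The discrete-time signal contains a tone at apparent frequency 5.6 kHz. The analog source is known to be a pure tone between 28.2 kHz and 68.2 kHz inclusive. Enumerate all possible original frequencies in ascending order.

32.2 kHz, 43.4 kHz, 51.1 kHz, 62.3 kHz

Frequencies that alias to 5.6 kHz are k·fs ± 5.6 kHz for integer k ≥ 0.
k=0: 5.6 kHz.
k=1: 13.3 kHz, 24.5 kHz.
k=2: 32.2 kHz, 43.4 kHz.
k=3: 51.1 kHz, 62.3 kHz.
k=4: 70 kHz, 81.2 kHz.
Within [28.2 kHz, 68.2 kHz]: 32.2 kHz, 43.4 kHz, 51.1 kHz, 62.3 kHz.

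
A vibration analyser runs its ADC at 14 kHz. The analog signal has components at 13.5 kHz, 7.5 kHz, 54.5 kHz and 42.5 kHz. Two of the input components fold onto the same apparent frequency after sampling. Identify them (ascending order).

fs/2 = 7 kHz.
13.5 kHz > fs/2 = 7 kHz, folds to fs − 13.5 kHz = 0.5 kHz.
7.5 kHz > fs/2 = 7 kHz, folds to fs − 7.5 kHz = 6.5 kHz.
54.5 kHz mod fs = 12.5 kHz.
12.5 kHz > fs/2 = 7 kHz, folds to fs − 12.5 kHz = 1.5 kHz.
42.5 kHz mod fs = 0.5 kHz.
0.5 kHz ≤ fs/2 = 7 kHz, appears at 0.5 kHz.
13.5 kHz and 42.5 kHz both map to 0.5 kHz.

13.5 kHz, 42.5 kHz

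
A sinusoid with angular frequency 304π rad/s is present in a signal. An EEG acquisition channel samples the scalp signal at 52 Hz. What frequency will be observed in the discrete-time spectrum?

ω = 304π rad/s → f = ω/(2π) = 152 Hz.
152 Hz mod fs = 48 Hz.
48 Hz > fs/2 = 26 Hz, folds to fs − 48 Hz = 4 Hz.

4 Hz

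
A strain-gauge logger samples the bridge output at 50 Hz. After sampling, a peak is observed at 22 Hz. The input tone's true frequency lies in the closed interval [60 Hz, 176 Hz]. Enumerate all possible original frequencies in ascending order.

Frequencies that alias to 22 Hz are k·fs ± 22 Hz for integer k ≥ 0.
k=0: 22 Hz.
k=1: 28 Hz, 72 Hz.
k=2: 78 Hz, 122 Hz.
k=3: 128 Hz, 172 Hz.
k=4: 178 Hz, 222 Hz.
Within [60 Hz, 176 Hz]: 72 Hz, 78 Hz, 122 Hz, 128 Hz, 172 Hz.

72 Hz, 78 Hz, 122 Hz, 128 Hz, 172 Hz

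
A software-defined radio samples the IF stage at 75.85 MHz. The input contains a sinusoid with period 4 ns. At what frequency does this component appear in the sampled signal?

22.45 MHz

T = 4 ns → f = 1/T = 250 MHz.
250 MHz mod fs = 22.45 MHz.
22.45 MHz ≤ fs/2 = 37.925 MHz, appears at 22.45 MHz.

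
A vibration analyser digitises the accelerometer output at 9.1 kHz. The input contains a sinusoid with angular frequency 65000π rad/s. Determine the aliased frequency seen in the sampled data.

ω = 65000π rad/s → f = ω/(2π) = 32500 Hz = 32.5 kHz.
32.5 kHz mod fs = 5.2 kHz.
5.2 kHz > fs/2 = 4.55 kHz, folds to fs − 5.2 kHz = 3.9 kHz.

3.9 kHz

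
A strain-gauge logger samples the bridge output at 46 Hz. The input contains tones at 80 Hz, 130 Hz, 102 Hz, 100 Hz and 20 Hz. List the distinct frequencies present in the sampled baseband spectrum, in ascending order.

8 Hz, 10 Hz, 12 Hz, 20 Hz

fs/2 = 23 Hz.
80 Hz mod fs = 34 Hz.
34 Hz > fs/2 = 23 Hz, folds to fs − 34 Hz = 12 Hz.
130 Hz mod fs = 38 Hz.
38 Hz > fs/2 = 23 Hz, folds to fs − 38 Hz = 8 Hz.
102 Hz mod fs = 10 Hz.
10 Hz ≤ fs/2 = 23 Hz, appears at 10 Hz.
100 Hz mod fs = 8 Hz.
8 Hz ≤ fs/2 = 23 Hz, appears at 8 Hz.
20 Hz ≤ fs/2 = 23 Hz, passes unchanged.
Distinct values: {8 Hz, 10 Hz, 12 Hz, 20 Hz}.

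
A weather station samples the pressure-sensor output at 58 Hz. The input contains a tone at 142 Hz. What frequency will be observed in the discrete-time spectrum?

26 Hz

142 Hz mod fs = 26 Hz.
26 Hz ≤ fs/2 = 29 Hz, appears at 26 Hz.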